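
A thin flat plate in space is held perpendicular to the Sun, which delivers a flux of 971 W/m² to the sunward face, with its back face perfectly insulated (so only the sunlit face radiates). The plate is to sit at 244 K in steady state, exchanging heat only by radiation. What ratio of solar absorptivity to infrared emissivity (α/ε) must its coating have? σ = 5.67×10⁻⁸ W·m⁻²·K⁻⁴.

Balance: αS·A = εσ·1A·T⁴ ⇒ α/ε = σT⁴/S.
α/ε = 5.67×10⁻⁸·(244)⁴/971 = 5.67×10⁻⁸·3.545×10⁹/971.

α/ε ≈ 0.207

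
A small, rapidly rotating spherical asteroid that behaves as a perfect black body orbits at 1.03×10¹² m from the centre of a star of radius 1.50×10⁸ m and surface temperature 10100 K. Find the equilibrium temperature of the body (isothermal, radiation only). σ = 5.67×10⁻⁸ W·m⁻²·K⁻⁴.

The star's surface emits σT_*⁴; at distance d the flux is S = σT_*⁴(R_*/d)².
S = 5.67×10⁻⁸·(10100)⁴·(1.50×10⁸/1.03×10¹²)² = 12.51 W/m².
For an isothermal sphere T⁴ = (1−a)S/(4σ) = 5.517×10⁷ K⁴.

T ≈ 86.2 K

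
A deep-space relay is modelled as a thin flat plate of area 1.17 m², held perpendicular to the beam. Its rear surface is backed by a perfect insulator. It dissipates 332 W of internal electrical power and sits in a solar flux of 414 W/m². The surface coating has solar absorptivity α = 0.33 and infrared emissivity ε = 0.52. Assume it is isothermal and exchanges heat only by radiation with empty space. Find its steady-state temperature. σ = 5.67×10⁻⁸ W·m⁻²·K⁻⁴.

At steady state, absorbed solar power + internal power = radiated power.
Absorbed: α·S·A_cross = 0.33·414·1.170 = 159.8 W (cross-section A).
Total input = 159.8 + 332 = 491.8 W.
Radiated: εσ·A_surf·T⁴ with A_surf = A = 1.170 m².
T⁴ = 491.8/(0.52·5.67×10⁻⁸·1.170) = 1.426×10¹⁰ K⁴.

T ≈ 346 K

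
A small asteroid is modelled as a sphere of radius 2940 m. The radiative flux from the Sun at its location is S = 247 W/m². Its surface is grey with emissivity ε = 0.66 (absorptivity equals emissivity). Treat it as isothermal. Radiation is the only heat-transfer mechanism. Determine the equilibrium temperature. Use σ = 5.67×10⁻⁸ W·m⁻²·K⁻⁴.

T ≈ 182 K

At equilibrium, absorbed power = emitted power.
Absorbing cross-section = πr² = 2.715×10⁷ m²; emitting surface = 4πr² = 1.086×10⁸ m² (ratio 4).
εS·A_cross = εσ·A_surf·T⁴  ⇒  T⁴ = S/(4σ)   (ε cancels).
T⁴ = 247/(4·5.67×10⁻⁸) = 1.089×10⁹ K⁴.
T = (1.089×10⁹)^(1/4).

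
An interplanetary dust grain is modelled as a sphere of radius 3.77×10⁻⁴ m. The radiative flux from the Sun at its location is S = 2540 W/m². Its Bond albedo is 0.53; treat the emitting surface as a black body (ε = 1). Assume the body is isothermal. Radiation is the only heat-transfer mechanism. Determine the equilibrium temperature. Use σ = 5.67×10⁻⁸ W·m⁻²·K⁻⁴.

T ≈ 269 K

At equilibrium, absorbed power = emitted power.
Absorbing cross-section = πr² = 4.465×10⁻⁷ m²; emitting surface = 4πr² = 1.786×10⁻⁶ m² (ratio 4).
(1−a)S·A_cross = εσ·A_surf·T⁴  ⇒  T⁴ = (1−a)S/(4σ).
T⁴ = 0.470·2540/(4·5.67×10⁻⁸) = 5.264×10⁹ K⁴.
T = (5.264×10⁹)^(1/4).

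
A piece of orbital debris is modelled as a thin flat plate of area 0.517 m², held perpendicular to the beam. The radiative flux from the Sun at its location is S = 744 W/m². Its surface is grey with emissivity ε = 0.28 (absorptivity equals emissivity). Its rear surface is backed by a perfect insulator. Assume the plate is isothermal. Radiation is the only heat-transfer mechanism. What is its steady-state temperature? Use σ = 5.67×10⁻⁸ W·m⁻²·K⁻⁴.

T ≈ 338 K

At equilibrium, absorbed power = emitted power.
Absorbing cross-section = A = 0.5170 m²; emitting surface = A = 0.5170 m² (ratio 1).
εS·A_cross = εσ·A_surf·T⁴  ⇒  T⁴ = S/(1σ)   (ε cancels).
T⁴ = 744/(1·5.67×10⁻⁸) = 1.312×10¹⁰ K⁴.
T = (1.312×10¹⁰)^(1/4).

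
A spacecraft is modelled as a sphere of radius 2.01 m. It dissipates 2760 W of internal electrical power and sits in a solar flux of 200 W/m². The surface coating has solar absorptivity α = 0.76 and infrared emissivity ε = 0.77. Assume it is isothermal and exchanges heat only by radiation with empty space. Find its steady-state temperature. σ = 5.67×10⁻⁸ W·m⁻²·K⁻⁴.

T ≈ 214 K

At steady state, absorbed solar power + internal power = radiated power.
Absorbed: α·S·A_cross = 0.76·200·12.69 = 1929 W (cross-section πr²).
Total input = 1929 + 2760 = 4689 W.
Radiated: εσ·A_surf·T⁴ with A_surf = 4πr² = 50.77 m².
T⁴ = 4689/(0.77·5.67×10⁻⁸·50.77) = 2.116×10⁹ K⁴.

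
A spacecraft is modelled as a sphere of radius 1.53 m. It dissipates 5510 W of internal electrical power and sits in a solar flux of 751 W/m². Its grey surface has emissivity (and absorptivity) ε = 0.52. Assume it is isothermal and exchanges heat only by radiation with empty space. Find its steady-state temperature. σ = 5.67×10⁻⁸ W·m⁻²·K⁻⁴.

At steady state, absorbed solar power + internal power = radiated power.
Absorbed: α·S·A_cross = 0.52·751·7.354 = 2872 W (cross-section πr²).
Total input = 2872 + 5510 = 8382 W.
Radiated: εσ·A_surf·T⁴ with A_surf = 4πr² = 29.42 m².
T⁴ = 8382/(0.52·5.67×10⁻⁸·29.42) = 9.664×10⁹ K⁴.

T ≈ 314 K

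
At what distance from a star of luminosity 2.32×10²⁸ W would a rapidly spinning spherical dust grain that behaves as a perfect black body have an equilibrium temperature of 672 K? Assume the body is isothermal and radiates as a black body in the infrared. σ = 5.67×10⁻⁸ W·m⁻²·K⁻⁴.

d ≈ 2.00×10¹¹ m

For an isothermal black-emitting sphere, (1−a)S·πr² = σ·4πr²·T⁴ ⇒ S = 4σT⁴/(1−a).
S = 4·5.67×10⁻⁸·(672)⁴/1.00 = 46250 W/m².
Flux falls as S = L/(4πd²), so d = √(L/(4πS)) = √(2.32×10²⁸/(4π·46250)).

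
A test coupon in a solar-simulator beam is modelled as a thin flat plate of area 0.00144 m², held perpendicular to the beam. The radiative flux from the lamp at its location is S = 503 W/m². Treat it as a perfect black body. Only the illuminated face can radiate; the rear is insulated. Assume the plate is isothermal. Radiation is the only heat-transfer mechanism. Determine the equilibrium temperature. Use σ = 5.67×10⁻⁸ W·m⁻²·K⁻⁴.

T ≈ 307 K

At equilibrium, absorbed power = emitted power.
Absorbing cross-section = A = 0.001440 m²; emitting surface = A = 0.001440 m² (ratio 1).
S·A_cross = εσ·A_surf·T⁴  ⇒  T⁴ = S/(1σ).
T⁴ = 1.00·503/(1·5.67×10⁻⁸) = 8.871×10⁹ K⁴.
T = (8.871×10⁹)^(1/4).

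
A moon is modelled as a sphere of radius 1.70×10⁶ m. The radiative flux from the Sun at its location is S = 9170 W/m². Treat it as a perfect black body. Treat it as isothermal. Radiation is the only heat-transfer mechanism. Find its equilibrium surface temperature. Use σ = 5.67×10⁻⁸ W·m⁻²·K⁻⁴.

At equilibrium, absorbed power = emitted power.
Absorbing cross-section = πr² = 9.079×10¹² m²; emitting surface = 4πr² = 3.632×10¹³ m² (ratio 4).
S·A_cross = εσ·A_surf·T⁴  ⇒  T⁴ = S/(4σ).
T⁴ = 1.00·9170/(4·5.67×10⁻⁸) = 4.043×10¹⁰ K⁴.
T = (4.043×10¹⁰)^(1/4).

T ≈ 448 K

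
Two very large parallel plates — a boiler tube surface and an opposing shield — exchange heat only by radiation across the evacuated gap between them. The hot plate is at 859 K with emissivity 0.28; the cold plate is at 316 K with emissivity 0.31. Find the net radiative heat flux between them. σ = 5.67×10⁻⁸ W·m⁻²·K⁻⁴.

q ≈ 5230 W/m²

For two infinite grey parallel plates, q = σ(T₁⁴ − T₂⁴)/(1/ε₁ + 1/ε₂ − 1).
T₁⁴ − T₂⁴ = 5.445×10¹¹ − 9.971×10⁹ = 5.345×10¹¹ K⁴.
1/ε₁ + 1/ε₂ − 1 = 3.571 + 3.226 − 1 = 5.797.
q = 5.67×10⁻⁸ × 5.345×10¹¹ / 5.797.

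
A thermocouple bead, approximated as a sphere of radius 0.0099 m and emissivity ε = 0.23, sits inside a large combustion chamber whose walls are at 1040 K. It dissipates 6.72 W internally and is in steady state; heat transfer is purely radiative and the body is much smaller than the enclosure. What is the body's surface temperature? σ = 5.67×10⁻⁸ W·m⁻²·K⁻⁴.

For a small grey body in a large enclosure, net radiated power = εσA(T⁴ − T_w⁴).
Steady state: P = εσA(T⁴ − T_w⁴) with A = 4πr² = 0.001232 m².
T⁴ = P/(εσA) + T_w⁴ = 6.72/(0.23·5.67×10⁻⁸·0.001232) + (1040)⁴
    = 4.184×10¹¹ + 1.170×10¹² = 1.588×10¹² K⁴.

T ≈ 1120 K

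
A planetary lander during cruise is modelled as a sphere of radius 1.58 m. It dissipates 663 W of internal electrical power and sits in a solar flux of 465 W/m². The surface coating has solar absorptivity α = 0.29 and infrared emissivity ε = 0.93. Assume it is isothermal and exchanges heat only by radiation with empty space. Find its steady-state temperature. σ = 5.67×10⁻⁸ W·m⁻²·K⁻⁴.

T ≈ 180 K

At steady state, absorbed solar power + internal power = radiated power.
Absorbed: α·S·A_cross = 0.29·465·7.843 = 1058 W (cross-section πr²).
Total input = 1058 + 663 = 1721 W.
Radiated: εσ·A_surf·T⁴ with A_surf = 4πr² = 31.37 m².
T⁴ = 1721/(0.93·5.67×10⁻⁸·31.37) = 1.040×10⁹ K⁴.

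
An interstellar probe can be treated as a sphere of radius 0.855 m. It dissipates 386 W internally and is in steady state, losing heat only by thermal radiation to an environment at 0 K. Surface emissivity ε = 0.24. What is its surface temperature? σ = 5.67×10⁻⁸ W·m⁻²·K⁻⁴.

Steady state: internal power = radiated power, P = εσA T⁴.
Radiating area A = 4πr² = 9.186 m².
T⁴ = P/(εσA) = 386/(0.24·5.67×10⁻⁸·9.186) = 3.088×10⁹ K⁴.
T = (3.088×10⁹)^(1/4).

T ≈ 236 K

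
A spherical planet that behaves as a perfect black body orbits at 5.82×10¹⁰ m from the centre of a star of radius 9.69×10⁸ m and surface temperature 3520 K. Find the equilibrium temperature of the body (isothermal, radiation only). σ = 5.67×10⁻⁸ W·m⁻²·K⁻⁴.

The star's surface emits σT_*⁴; at distance d the flux is S = σT_*⁴(R_*/d)².
S = 5.67×10⁻⁸·(3520)⁴·(9.69×10⁸/5.82×10¹⁰)² = 2413 W/m².
For an isothermal sphere T⁴ = (1−a)S/(4σ) = 1.064×10¹⁰ K⁴.

T ≈ 321 K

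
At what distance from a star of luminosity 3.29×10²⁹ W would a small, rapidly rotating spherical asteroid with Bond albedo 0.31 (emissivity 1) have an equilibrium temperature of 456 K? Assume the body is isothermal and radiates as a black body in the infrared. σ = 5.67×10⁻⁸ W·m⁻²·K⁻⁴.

For an isothermal black-emitting sphere, (1−a)S·πr² = σ·4πr²·T⁴ ⇒ S = 4σT⁴/(1−a).
S = 4·5.67×10⁻⁸·(456)⁴/0.690 = 14210 W/m².
Flux falls as S = L/(4πd²), so d = √(L/(4πS)) = √(3.29×10²⁹/(4π·14210)).

d ≈ 1.36×10¹² m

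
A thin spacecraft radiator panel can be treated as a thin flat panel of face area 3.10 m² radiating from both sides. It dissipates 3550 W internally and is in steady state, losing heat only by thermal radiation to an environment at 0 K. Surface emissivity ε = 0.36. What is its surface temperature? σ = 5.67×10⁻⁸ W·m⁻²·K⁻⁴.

Steady state: internal power = radiated power, P = εσA T⁴.
Radiating area A = 2·3.10 = 6.200 m².
T⁴ = P/(εσA) = 3550/(0.36·5.67×10⁻⁸·6.200) = 2.805×10¹⁰ K⁴.
T = (2.805×10¹⁰)^(1/4).

T ≈ 409 K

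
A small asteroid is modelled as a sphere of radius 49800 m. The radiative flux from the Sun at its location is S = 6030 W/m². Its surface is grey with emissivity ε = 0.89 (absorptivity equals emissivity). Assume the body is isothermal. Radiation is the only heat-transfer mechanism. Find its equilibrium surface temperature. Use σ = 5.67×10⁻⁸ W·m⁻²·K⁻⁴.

T ≈ 404 K

At equilibrium, absorbed power = emitted power.
Absorbing cross-section = πr² = 7.791×10⁹ m²; emitting surface = 4πr² = 3.117×10¹⁰ m² (ratio 4).
εS·A_cross = εσ·A_surf·T⁴  ⇒  T⁴ = S/(4σ)   (ε cancels).
T⁴ = 6030/(4·5.67×10⁻⁸) = 2.659×10¹⁰ K⁴.
T = (2.659×10¹⁰)^(1/4).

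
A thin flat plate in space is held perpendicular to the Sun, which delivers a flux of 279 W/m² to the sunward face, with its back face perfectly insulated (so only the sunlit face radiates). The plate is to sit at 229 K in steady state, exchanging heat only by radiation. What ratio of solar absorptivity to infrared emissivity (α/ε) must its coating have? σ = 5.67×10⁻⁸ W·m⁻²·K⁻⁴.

Balance: αS·A = εσ·1A·T⁴ ⇒ α/ε = σT⁴/S.
α/ε = 5.67×10⁻⁸·(229)⁴/279 = 5.67×10⁻⁸·2.750×10⁹/279.

α/ε ≈ 0.559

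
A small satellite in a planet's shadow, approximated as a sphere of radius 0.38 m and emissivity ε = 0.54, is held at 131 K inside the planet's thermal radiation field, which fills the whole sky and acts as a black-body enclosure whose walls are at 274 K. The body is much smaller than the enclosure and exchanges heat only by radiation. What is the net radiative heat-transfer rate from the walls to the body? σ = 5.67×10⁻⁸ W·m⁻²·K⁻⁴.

For a small grey body in a large enclosure: P_net = εσA(T_body⁴ − T_wall⁴).
A = 4πr² = 1.815 m²; T_body⁴ − T_wall⁴ = 2.945×10⁸ − 5.636×10⁹ = -5.342×10⁹ K⁴.
|P_net| = 0.54·5.67×10⁻⁸·1.815·5.342×10⁹.

P_net ≈ 297 W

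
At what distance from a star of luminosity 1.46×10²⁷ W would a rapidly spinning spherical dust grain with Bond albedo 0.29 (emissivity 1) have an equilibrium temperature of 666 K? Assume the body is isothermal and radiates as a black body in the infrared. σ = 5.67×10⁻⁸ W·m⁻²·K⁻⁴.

For an isothermal black-emitting sphere, (1−a)S·πr² = σ·4πr²·T⁴ ⇒ S = 4σT⁴/(1−a).
S = 4·5.67×10⁻⁸·(666)⁴/0.710 = 62850 W/m².
Flux falls as S = L/(4πd²), so d = √(L/(4πS)) = √(1.46×10²⁷/(4π·62850)).

d ≈ 4.30×10¹⁰ m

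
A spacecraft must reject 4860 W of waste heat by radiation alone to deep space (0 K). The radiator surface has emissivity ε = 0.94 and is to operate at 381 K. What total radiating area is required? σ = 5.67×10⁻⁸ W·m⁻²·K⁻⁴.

P = εσA T⁴ ⇒ A = P/(εσT⁴).
T⁴ = 2.107×10¹⁰ K⁴.
A = 4860/(0.94 × 5.67×10⁻⁸ × 2.107×10¹⁰).

A ≈ 4.33 m²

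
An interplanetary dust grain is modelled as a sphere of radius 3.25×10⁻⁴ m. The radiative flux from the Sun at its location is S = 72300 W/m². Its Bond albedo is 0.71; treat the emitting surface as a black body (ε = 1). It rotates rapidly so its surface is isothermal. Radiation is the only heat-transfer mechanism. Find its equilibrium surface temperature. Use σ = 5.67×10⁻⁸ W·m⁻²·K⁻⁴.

At equilibrium, absorbed power = emitted power.
Absorbing cross-section = πr² = 3.318×10⁻⁷ m²; emitting surface = 4πr² = 1.327×10⁻⁶ m² (ratio 4).
(1−a)S·A_cross = εσ·A_surf·T⁴  ⇒  T⁴ = (1−a)S/(4σ).
T⁴ = 0.290·72300/(4·5.67×10⁻⁸) = 9.245×10¹⁰ K⁴.
T = (9.245×10¹⁰)^(1/4).

T ≈ 551 K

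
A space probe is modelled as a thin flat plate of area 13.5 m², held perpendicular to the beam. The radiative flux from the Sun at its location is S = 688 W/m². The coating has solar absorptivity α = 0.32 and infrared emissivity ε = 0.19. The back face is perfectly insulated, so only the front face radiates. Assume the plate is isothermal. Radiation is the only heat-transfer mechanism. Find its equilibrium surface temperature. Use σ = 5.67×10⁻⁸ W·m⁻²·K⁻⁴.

T ≈ 378 K

At equilibrium, absorbed power = emitted power.
Absorbing cross-section = A = 13.50 m²; emitting surface = A = 13.50 m² (ratio 1).
αS·A_cross = εσ·A_surf·T⁴  ⇒  T⁴ = αS/(ε·1σ).
T⁴ = 0.320·688/(0.19·1·5.67×10⁻⁸) = 2.044×10¹⁰ K⁴.
T = (2.044×10¹⁰)^(1/4).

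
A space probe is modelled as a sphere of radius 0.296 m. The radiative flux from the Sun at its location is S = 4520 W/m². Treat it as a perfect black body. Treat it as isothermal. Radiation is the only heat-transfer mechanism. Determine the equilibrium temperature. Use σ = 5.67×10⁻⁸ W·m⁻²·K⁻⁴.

T ≈ 376 K

At equilibrium, absorbed power = emitted power.
Absorbing cross-section = πr² = 0.2753 m²; emitting surface = 4πr² = 1.101 m² (ratio 4).
S·A_cross = εσ·A_surf·T⁴  ⇒  T⁴ = S/(4σ).
T⁴ = 1.00·4520/(4·5.67×10⁻⁸) = 1.993×10¹⁰ K⁴.
T = (1.993×10¹⁰)^(1/4).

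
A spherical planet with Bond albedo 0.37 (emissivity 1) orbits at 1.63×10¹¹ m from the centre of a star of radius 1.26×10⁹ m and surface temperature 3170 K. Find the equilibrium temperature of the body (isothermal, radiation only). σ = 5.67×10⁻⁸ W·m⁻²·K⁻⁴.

T ≈ 176 K

The star's surface emits σT_*⁴; at distance d the flux is S = σT_*⁴(R_*/d)².
S = 5.67×10⁻⁸·(3170)⁴·(1.26×10⁹/1.63×10¹¹)² = 342.1 W/m².
For an isothermal sphere T⁴ = (1−a)S/(4σ) = 9.503×10⁸ K⁴.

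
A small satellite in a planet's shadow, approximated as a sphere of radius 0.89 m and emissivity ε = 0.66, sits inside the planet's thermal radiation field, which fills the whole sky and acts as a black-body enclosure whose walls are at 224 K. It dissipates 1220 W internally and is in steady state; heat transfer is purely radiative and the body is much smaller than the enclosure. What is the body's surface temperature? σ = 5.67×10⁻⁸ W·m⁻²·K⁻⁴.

T ≈ 276 K

For a small grey body in a large enclosure, net radiated power = εσA(T⁴ − T_w⁴).
Steady state: P = εσA(T⁴ − T_w⁴) with A = 4πr² = 9.954 m².
T⁴ = P/(εσA) + T_w⁴ = 1220/(0.66·5.67×10⁻⁸·9.954) + (224)⁴
    = 3.275×10⁹ + 2.518×10⁹ = 5.793×10⁹ K⁴.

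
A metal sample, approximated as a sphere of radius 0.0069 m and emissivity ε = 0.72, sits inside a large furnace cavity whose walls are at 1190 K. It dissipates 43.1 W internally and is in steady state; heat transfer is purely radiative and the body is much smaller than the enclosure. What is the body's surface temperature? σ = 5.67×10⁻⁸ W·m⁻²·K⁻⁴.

T ≈ 1390 K

For a small grey body in a large enclosure, net radiated power = εσA(T⁴ − T_w⁴).
Steady state: P = εσA(T⁴ − T_w⁴) with A = 4πr² = 5.983×10⁻⁴ m².
T⁴ = P/(εσA) + T_w⁴ = 43.1/(0.72·5.67×10⁻⁸·5.983×10⁻⁴) + (1190)⁴
    = 1.765×10¹² + 2.005×10¹² = 3.770×10¹² K⁴.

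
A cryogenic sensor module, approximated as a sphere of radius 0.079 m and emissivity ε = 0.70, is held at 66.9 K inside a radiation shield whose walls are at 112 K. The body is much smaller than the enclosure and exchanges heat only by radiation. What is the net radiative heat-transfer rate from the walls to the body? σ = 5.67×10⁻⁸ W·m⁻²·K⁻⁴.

For a small grey body in a large enclosure: P_net = εσA(T_body⁴ − T_wall⁴).
A = 4πr² = 0.07843 m²; T_body⁴ − T_wall⁴ = 2.003×10⁷ − 1.574×10⁸ = -1.373×10⁸ K⁴.
|P_net| = 0.70·5.67×10⁻⁸·0.07843·1.373×10⁸.

P_net ≈ 0.427 W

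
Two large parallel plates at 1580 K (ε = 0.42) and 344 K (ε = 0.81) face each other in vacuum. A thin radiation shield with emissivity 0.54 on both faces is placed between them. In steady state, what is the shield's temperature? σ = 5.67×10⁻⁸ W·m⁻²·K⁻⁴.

T_s ≈ 1250 K

In steady state the net flux on the hot side equals that on the cold side.
σ(T₁⁴−T_s⁴)/D₁ = σ(T_s⁴−T₂⁴)/D₂, with D₁ = 1/ε₁+1/ε_s−1 = 3.233, D₂ = 1/ε_s+1/ε₂−1 = 2.086.
Solve for T_s⁴: T_s⁴ = (D₂·T₁⁴ + D₁·T₂⁴)/(D₁+D₂) = 2.453×10¹² K⁴.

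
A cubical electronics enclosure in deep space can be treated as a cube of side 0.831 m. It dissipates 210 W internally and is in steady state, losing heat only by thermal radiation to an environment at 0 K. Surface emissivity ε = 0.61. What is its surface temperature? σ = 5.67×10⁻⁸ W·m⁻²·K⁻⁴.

Steady state: internal power = radiated power, P = εσA T⁴.
Radiating area A = 6L² = 4.143 m².
T⁴ = P/(εσA) = 210/(0.61·5.67×10⁻⁸·4.143) = 1.465×10⁹ K⁴.
T = (1.465×10⁹)^(1/4).

T ≈ 196 K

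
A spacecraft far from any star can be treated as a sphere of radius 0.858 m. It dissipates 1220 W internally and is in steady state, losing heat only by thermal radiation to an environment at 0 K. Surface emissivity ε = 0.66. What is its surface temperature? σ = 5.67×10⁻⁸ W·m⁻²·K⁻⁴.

Steady state: internal power = radiated power, P = εσA T⁴.
Radiating area A = 4πr² = 9.251 m².
T⁴ = P/(εσA) = 1220/(0.66·5.67×10⁻⁸·9.251) = 3.524×10⁹ K⁴.
T = (3.524×10⁹)^(1/4).

T ≈ 244 K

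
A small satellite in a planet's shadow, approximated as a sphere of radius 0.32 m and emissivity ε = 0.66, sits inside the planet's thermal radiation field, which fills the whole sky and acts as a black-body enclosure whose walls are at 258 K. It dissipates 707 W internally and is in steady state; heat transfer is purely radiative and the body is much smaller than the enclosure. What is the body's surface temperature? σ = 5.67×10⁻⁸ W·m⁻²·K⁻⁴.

For a small grey body in a large enclosure, net radiated power = εσA(T⁴ − T_w⁴).
Steady state: P = εσA(T⁴ − T_w⁴) with A = 4πr² = 1.287 m².
T⁴ = P/(εσA) + T_w⁴ = 707/(0.66·5.67×10⁻⁸·1.287) + (258)⁴
    = 1.468×10¹⁰ + 4.431×10⁹ = 1.911×10¹⁰ K⁴.

T ≈ 372 K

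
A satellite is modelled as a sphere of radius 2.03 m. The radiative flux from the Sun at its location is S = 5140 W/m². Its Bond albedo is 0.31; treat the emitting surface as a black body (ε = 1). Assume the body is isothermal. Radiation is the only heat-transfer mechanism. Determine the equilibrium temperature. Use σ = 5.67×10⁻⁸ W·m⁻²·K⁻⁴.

At equilibrium, absorbed power = emitted power.
Absorbing cross-section = πr² = 12.95 m²; emitting surface = 4πr² = 51.78 m² (ratio 4).
(1−a)S·A_cross = εσ·A_surf·T⁴  ⇒  T⁴ = (1−a)S/(4σ).
T⁴ = 0.690·5140/(4·5.67×10⁻⁸) = 1.564×10¹⁰ K⁴.
T = (1.564×10¹⁰)^(1/4).

T ≈ 354 K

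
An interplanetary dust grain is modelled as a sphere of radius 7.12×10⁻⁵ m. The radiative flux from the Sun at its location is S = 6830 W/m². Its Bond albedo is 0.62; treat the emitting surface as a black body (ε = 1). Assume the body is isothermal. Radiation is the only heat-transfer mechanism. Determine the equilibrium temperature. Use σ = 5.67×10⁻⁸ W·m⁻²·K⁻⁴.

T ≈ 327 K

At equilibrium, absorbed power = emitted power.
Absorbing cross-section = πr² = 1.593×10⁻⁸ m²; emitting surface = 4πr² = 6.370×10⁻⁸ m² (ratio 4).
(1−a)S·A_cross = εσ·A_surf·T⁴  ⇒  T⁴ = (1−a)S/(4σ).
T⁴ = 0.380·6830/(4·5.67×10⁻⁸) = 1.144×10¹⁰ K⁴.
T = (1.144×10¹⁰)^(1/4).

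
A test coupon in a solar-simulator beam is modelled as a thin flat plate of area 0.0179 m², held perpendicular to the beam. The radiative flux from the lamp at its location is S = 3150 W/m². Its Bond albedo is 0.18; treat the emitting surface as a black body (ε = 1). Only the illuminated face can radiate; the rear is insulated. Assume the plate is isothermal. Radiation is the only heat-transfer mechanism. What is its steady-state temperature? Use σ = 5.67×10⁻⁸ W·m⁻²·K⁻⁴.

At equilibrium, absorbed power = emitted power.
Absorbing cross-section = A = 0.01790 m²; emitting surface = A = 0.01790 m² (ratio 1).
(1−a)S·A_cross = εσ·A_surf·T⁴  ⇒  T⁴ = (1−a)S/(1σ).
T⁴ = 0.820·3150/(1·5.67×10⁻⁸) = 4.556×10¹⁰ K⁴.
T = (4.556×10¹⁰)^(1/4).

T ≈ 462 K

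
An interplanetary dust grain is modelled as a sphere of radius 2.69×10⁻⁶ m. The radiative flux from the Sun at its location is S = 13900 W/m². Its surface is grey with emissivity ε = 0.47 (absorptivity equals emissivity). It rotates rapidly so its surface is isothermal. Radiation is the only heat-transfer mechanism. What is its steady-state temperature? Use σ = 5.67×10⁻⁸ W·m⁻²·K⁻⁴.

T ≈ 498 K

At equilibrium, absorbed power = emitted power.
Absorbing cross-section = πr² = 2.273×10⁻¹¹ m²; emitting surface = 4πr² = 9.093×10⁻¹¹ m² (ratio 4).
εS·A_cross = εσ·A_surf·T⁴  ⇒  T⁴ = S/(4σ)   (ε cancels).
T⁴ = 13900/(4·5.67×10⁻⁸) = 6.129×10¹⁰ K⁴.
T = (6.129×10¹⁰)^(1/4).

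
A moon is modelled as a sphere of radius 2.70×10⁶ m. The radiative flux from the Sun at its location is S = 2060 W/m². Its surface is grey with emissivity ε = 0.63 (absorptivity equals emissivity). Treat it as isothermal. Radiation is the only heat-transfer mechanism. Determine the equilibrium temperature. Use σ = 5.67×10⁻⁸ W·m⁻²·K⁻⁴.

T ≈ 309 K

At equilibrium, absorbed power = emitted power.
Absorbing cross-section = πr² = 2.290×10¹³ m²; emitting surface = 4πr² = 9.161×10¹³ m² (ratio 4).
εS·A_cross = εσ·A_surf·T⁴  ⇒  T⁴ = S/(4σ)   (ε cancels).
T⁴ = 2060/(4·5.67×10⁻⁸) = 9.083×10⁹ K⁴.
T = (9.083×10⁹)^(1/4).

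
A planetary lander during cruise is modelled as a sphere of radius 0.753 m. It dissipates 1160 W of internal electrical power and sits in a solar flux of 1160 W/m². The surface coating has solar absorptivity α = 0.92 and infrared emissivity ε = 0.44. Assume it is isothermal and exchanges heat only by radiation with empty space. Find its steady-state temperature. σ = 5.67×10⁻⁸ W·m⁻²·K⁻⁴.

At steady state, absorbed solar power + internal power = radiated power.
Absorbed: α·S·A_cross = 0.92·1160·1.781 = 1901 W (cross-section πr²).
Total input = 1901 + 1160 = 3061 W.
Radiated: εσ·A_surf·T⁴ with A_surf = 4πr² = 7.125 m².
T⁴ = 3061/(0.44·5.67×10⁻⁸·7.125) = 1.722×10¹⁰ K⁴.

T ≈ 362 K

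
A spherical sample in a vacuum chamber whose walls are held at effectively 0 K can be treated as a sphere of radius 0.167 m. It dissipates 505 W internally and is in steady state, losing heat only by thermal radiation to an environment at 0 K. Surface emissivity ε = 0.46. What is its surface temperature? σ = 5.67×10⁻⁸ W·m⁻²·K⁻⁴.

T ≈ 485 K

Steady state: internal power = radiated power, P = εσA T⁴.
Radiating area A = 4πr² = 0.3505 m².
T⁴ = P/(εσA) = 505/(0.46·5.67×10⁻⁸·0.3505) = 5.525×10¹⁰ K⁴.
T = (5.525×10¹⁰)^(1/4).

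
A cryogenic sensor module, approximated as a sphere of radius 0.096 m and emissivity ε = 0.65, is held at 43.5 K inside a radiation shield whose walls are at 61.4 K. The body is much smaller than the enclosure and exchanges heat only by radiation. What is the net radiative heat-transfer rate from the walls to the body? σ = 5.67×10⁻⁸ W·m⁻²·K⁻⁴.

P_net ≈ 0.0454 W

For a small grey body in a large enclosure: P_net = εσA(T_body⁴ − T_wall⁴).
A = 4πr² = 0.1158 m²; T_body⁴ − T_wall⁴ = 3.581×10⁶ − 1.421×10⁷ = -1.063×10⁷ K⁴.
|P_net| = 0.65·5.67×10⁻⁸·0.1158·1.063×10⁷.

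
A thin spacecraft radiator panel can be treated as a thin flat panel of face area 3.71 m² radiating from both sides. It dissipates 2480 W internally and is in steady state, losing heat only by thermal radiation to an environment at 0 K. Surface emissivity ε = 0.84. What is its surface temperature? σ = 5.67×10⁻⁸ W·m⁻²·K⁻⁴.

T ≈ 289 K

Steady state: internal power = radiated power, P = εσA T⁴.
Radiating area A = 2·3.71 = 7.420 m².
T⁴ = P/(εσA) = 2480/(0.84·5.67×10⁻⁸·7.420) = 7.018×10⁹ K⁴.
T = (7.018×10⁹)^(1/4).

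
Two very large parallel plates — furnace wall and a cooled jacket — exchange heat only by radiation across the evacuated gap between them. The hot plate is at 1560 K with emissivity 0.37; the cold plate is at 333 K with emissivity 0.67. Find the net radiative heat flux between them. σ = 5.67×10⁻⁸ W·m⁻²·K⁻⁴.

For two infinite grey parallel plates, q = σ(T₁⁴ − T₂⁴)/(1/ε₁ + 1/ε₂ − 1).
T₁⁴ − T₂⁴ = 5.922×10¹² − 1.230×10¹⁰ = 5.910×10¹² K⁴.
1/ε₁ + 1/ε₂ − 1 = 2.703 + 1.493 − 1 = 3.195.
q = 5.67×10⁻⁸ × 5.910×10¹² / 3.195.

q ≈ 1.05×10⁵ W/m²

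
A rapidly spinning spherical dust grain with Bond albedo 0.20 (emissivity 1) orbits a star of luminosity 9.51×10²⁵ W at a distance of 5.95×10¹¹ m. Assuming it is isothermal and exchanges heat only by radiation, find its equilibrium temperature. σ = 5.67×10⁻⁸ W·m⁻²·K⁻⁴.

First find the stellar flux at distance d: S = L/(4πd²) = 9.51×10²⁵/(4π·(5.95×10¹¹)²) = 21.38 W/m².
For an isothermal sphere, absorbed (1−a)S·πr² = emitted σ·4πr²·T⁴, so T⁴ = (1−a)S/(4σ).
T⁴ = 0.800·21.38/(4·5.67×10⁻⁸) = 7.540×10⁷ K⁴.

T ≈ 93.2 K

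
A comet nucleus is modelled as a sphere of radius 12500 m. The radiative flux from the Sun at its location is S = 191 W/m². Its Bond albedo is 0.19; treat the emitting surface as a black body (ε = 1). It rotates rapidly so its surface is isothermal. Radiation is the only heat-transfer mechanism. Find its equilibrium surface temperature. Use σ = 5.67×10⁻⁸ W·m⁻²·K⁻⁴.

At equilibrium, absorbed power = emitted power.
Absorbing cross-section = πr² = 4.909×10⁸ m²; emitting surface = 4πr² = 1.963×10⁹ m² (ratio 4).
(1−a)S·A_cross = εσ·A_surf·T⁴  ⇒  T⁴ = (1−a)S/(4σ).
T⁴ = 0.810·191/(4·5.67×10⁻⁸) = 6.821×10⁸ K⁴.
T = (6.821×10⁸)^(1/4).

T ≈ 162 K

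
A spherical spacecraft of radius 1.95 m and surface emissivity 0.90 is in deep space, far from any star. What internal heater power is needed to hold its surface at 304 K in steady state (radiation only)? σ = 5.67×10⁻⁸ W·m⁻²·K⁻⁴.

P = εσ·4πr²·T⁴.
4πr² = 47.78 m²; T⁴ = 8.541×10⁹ K⁴.
P = 0.90·5.67×10⁻⁸·47.78·8.541×10⁹.

P ≈ 20800 W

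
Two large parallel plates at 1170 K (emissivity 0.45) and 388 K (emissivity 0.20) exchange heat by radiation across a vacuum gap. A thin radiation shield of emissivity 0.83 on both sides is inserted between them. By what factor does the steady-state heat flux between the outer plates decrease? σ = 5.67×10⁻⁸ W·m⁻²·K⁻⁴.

Without shield: q₀ = σΔ(T⁴)/(1/ε₁+1/ε₂−1) with denominator 6.222.
With shield the two gaps are in series; the resistances add: (1/ε₁+1/ε_s−1)+(1/ε_s+1/ε₂−1) = 2.427+5.205 = 7.632.
Heat-flux ratio q₀/q = 7.632/6.222.

factor ≈ 1.23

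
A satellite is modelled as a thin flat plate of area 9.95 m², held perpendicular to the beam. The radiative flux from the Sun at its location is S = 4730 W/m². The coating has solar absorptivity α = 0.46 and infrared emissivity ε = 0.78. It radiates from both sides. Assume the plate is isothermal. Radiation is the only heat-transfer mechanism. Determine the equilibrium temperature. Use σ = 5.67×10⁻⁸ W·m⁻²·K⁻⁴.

At equilibrium, absorbed power = emitted power.
Absorbing cross-section = A = 9.950 m²; emitting surface = 2A = 19.90 m² (ratio 2).
αS·A_cross = εσ·A_surf·T⁴  ⇒  T⁴ = αS/(ε·2σ).
T⁴ = 0.460·4730/(0.78·2·5.67×10⁻⁸) = 2.460×10¹⁰ K⁴.
T = (2.460×10¹⁰)^(1/4).

T ≈ 396 K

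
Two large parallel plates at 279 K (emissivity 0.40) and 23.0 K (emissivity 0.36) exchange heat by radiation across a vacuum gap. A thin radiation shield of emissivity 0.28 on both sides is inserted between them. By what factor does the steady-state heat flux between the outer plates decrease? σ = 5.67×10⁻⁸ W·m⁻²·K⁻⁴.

factor ≈ 2.44

Without shield: q₀ = σΔ(T⁴)/(1/ε₁+1/ε₂−1) with denominator 4.278.
With shield the two gaps are in series; the resistances add: (1/ε₁+1/ε_s−1)+(1/ε_s+1/ε₂−1) = 5.071+5.349 = 10.42.
Heat-flux ratio q₀/q = 10.42/4.278.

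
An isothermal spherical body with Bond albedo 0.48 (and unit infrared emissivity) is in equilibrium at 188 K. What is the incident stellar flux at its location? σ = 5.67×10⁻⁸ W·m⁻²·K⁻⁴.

(1−a)S·πr² = σ·4πr²·T⁴ ⇒ S = 4σT⁴/(1−a).
S = 4·5.67×10⁻⁸·1.249×10⁹/0.520.

S ≈ 545 W/m²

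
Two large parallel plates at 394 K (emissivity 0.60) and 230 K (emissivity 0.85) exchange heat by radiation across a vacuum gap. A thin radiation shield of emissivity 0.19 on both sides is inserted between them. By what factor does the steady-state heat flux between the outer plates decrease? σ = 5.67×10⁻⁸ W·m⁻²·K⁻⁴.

Without shield: q₀ = σΔ(T⁴)/(1/ε₁+1/ε₂−1) with denominator 1.843.
With shield the two gaps are in series; the resistances add: (1/ε₁+1/ε_s−1)+(1/ε_s+1/ε₂−1) = 5.930+5.440 = 11.37.
Heat-flux ratio q₀/q = 11.37/1.843.

factor ≈ 6.17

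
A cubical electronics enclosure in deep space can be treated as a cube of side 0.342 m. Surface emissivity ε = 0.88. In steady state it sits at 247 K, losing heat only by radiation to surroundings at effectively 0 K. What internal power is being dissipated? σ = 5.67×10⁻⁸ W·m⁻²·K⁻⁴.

P ≈ 130 W

Steady state: P = εσA T⁴.
A = 6L² = 0.7018 m²; T⁴ = (247)⁴ = 3.722×10⁹ K⁴.
P = 0.88 × 5.67×10⁻⁸ × 0.7018 × 3.722×10⁹.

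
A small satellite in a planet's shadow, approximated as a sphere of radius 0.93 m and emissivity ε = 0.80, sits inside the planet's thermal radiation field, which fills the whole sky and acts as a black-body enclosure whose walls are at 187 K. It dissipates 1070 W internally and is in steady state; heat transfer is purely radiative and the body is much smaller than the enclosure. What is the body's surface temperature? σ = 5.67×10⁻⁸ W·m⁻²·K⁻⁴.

For a small grey body in a large enclosure, net radiated power = εσA(T⁴ − T_w⁴).
Steady state: P = εσA(T⁴ − T_w⁴) with A = 4πr² = 10.87 m².
T⁴ = P/(εσA) + T_w⁴ = 1070/(0.80·5.67×10⁻⁸·10.87) + (187)⁴
    = 2.170×10⁹ + 1.223×10⁹ = 3.393×10⁹ K⁴.

T ≈ 241 K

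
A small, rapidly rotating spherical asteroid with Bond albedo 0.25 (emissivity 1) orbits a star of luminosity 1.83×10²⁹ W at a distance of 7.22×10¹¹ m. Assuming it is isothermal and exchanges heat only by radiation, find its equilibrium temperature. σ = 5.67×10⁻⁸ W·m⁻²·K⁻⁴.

First find the stellar flux at distance d: S = L/(4πd²) = 1.83×10²⁹/(4π·(7.22×10¹¹)²) = 27940 W/m².
For an isothermal sphere, absorbed (1−a)S·πr² = emitted σ·4πr²·T⁴, so T⁴ = (1−a)S/(4σ).
T⁴ = 0.750·27940/(4·5.67×10⁻⁸) = 9.238×10¹⁰ K⁴.

T ≈ 551 K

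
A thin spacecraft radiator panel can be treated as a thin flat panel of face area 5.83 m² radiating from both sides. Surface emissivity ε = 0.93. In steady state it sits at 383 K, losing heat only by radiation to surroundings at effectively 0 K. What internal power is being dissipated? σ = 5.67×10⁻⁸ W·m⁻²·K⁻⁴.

Steady state: P = εσA T⁴.
A = 2·5.83 = 11.66 m²; T⁴ = (383)⁴ = 2.152×10¹⁰ K⁴.
P = 0.93 × 5.67×10⁻⁸ × 11.66 × 2.152×10¹⁰.

P ≈ 13200 W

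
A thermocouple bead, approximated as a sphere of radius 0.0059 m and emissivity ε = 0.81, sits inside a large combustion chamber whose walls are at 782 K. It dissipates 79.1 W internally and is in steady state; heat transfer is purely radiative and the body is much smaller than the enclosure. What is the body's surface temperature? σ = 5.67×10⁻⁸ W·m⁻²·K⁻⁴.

For a small grey body in a large enclosure, net radiated power = εσA(T⁴ − T_w⁴).
Steady state: P = εσA(T⁴ − T_w⁴) with A = 4πr² = 4.374×10⁻⁴ m².
T⁴ = P/(εσA) + T_w⁴ = 79.1/(0.81·5.67×10⁻⁸·4.374×10⁻⁴) + (782)⁴
    = 3.937×10¹² + 3.740×10¹¹ = 4.311×10¹² K⁴.

T ≈ 1440 K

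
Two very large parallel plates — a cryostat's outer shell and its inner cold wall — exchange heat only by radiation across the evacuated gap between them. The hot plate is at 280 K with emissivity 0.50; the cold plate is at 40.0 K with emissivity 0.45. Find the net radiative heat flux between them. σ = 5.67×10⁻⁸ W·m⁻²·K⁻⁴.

q ≈ 108 W/m²

For two infinite grey parallel plates, q = σ(T₁⁴ − T₂⁴)/(1/ε₁ + 1/ε₂ − 1).
T₁⁴ − T₂⁴ = 6.147×10⁹ − 2.560×10⁶ = 6.144×10⁹ K⁴.
1/ε₁ + 1/ε₂ − 1 = 2.000 + 2.222 − 1 = 3.222.
q = 5.67×10⁻⁸ × 6.144×10⁹ / 3.222.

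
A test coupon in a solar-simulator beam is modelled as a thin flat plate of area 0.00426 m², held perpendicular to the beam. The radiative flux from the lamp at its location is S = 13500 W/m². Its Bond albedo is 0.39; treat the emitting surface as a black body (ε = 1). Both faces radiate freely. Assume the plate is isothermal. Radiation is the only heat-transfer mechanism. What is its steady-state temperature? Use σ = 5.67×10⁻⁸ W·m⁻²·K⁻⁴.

T ≈ 519 K

At equilibrium, absorbed power = emitted power.
Absorbing cross-section = A = 0.004260 m²; emitting surface = 2A = 0.008520 m² (ratio 2).
(1−a)S·A_cross = εσ·A_surf·T⁴  ⇒  T⁴ = (1−a)S/(2σ).
T⁴ = 0.610·13500/(2·5.67×10⁻⁸) = 7.262×10¹⁰ K⁴.
T = (7.262×10¹⁰)^(1/4).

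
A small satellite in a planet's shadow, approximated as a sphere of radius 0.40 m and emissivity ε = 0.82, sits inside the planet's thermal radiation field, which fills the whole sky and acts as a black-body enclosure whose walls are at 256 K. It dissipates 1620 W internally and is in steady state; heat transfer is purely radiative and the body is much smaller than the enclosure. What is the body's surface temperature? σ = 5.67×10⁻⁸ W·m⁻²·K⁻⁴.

T ≈ 383 K

For a small grey body in a large enclosure, net radiated power = εσA(T⁴ − T_w⁴).
Steady state: P = εσA(T⁴ − T_w⁴) with A = 4πr² = 2.011 m².
T⁴ = P/(εσA) + T_w⁴ = 1620/(0.82·5.67×10⁻⁸·2.011) + (256)⁴
    = 1.733×10¹⁰ + 4.295×10⁹ = 2.162×10¹⁰ K⁴.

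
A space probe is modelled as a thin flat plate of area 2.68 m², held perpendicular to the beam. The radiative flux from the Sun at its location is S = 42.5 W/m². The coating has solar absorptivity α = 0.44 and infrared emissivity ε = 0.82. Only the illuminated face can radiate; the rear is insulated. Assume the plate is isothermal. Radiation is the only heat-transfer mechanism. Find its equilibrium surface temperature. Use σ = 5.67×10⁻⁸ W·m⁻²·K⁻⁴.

T ≈ 142 K

At equilibrium, absorbed power = emitted power.
Absorbing cross-section = A = 2.680 m²; emitting surface = A = 2.680 m² (ratio 1).
αS·A_cross = εσ·A_surf·T⁴  ⇒  T⁴ = αS/(ε·1σ).
T⁴ = 0.440·42.5/(0.82·1·5.67×10⁻⁸) = 4.022×10⁸ K⁴.
T = (4.022×10⁸)^(1/4).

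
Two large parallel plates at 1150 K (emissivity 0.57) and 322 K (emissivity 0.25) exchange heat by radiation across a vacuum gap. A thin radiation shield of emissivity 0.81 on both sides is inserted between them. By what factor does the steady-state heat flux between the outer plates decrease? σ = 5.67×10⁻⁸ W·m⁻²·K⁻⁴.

Without shield: q₀ = σΔ(T⁴)/(1/ε₁+1/ε₂−1) with denominator 4.754.
With shield the two gaps are in series; the resistances add: (1/ε₁+1/ε_s−1)+(1/ε_s+1/ε₂−1) = 1.989+4.235 = 6.224.
Heat-flux ratio q₀/q = 6.224/4.754.

factor ≈ 1.31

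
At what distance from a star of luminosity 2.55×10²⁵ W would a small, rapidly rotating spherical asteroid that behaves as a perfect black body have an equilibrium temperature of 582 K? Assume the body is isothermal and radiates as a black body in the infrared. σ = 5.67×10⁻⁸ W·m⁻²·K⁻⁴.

d ≈ 8.83×10⁹ m

For an isothermal black-emitting sphere, (1−a)S·πr² = σ·4πr²·T⁴ ⇒ S = 4σT⁴/(1−a).
S = 4·5.67×10⁻⁸·(582)⁴/1.00 = 26020 W/m².
Flux falls as S = L/(4πd²), so d = √(L/(4πS)) = √(2.55×10²⁵/(4π·26020)).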